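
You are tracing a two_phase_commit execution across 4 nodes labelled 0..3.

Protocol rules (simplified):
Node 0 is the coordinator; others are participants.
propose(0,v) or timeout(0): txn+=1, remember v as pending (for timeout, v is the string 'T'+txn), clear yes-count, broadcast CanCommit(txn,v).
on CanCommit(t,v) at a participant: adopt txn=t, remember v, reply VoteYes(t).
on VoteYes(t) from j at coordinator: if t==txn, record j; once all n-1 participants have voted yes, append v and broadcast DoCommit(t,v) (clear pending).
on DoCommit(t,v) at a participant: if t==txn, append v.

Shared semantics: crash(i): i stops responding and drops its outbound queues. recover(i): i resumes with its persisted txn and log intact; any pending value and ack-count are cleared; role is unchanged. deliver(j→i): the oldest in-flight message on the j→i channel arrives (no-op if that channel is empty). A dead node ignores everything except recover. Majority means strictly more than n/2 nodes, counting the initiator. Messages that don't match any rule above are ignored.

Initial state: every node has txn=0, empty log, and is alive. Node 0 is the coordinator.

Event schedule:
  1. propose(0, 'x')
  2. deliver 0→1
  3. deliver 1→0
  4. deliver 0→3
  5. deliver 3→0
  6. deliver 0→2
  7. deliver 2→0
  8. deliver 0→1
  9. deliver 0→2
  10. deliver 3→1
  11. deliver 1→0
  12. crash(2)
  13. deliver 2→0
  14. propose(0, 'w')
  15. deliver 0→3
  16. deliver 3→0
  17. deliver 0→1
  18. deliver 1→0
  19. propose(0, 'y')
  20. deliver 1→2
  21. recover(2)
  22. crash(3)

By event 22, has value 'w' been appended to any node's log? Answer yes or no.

no

step 1 propose(0,'x'): 0={coor,t=1,log=-}
step 2 deliver 0→1: 1={part,t=1,log=-}
step 3 deliver 1→0: —
step 4 deliver 0→3: 3={part,t=1,log=-}
step 5 deliver 3→0: —
step 6 deliver 0→2: 2={part,t=1,log=-}
step 7 deliver 2→0: 0={coor,t=1,log=x}
step 8 deliver 0→1: 1={part,t=1,log=x}
step 9 deliver 0→2: 2={part,t=1,log=x}
step 10 deliver 3→1: —
step 11 deliver 1→0: —
step 12 crash(2): 2={✗part,t=1,log=x}
step 13 deliver 2→0: —
step 14 propose(0,'w'): 0={coor,t=2,log=x}
step 15 deliver 0→3: 3={part,t=1,log=x}
step 16 deliver 3→0: —
step 17 deliver 0→1: 1={part,t=2,log=x}
step 18 deliver 1→0: —
step 19 propose(0,'y'): 0={coor,t=3,log=x}
step 20 deliver 1→2: —
step 21 recover(2): 2={part,t=1,log=x}
step 22 crash(3): 3={✗part,t=1,log=x}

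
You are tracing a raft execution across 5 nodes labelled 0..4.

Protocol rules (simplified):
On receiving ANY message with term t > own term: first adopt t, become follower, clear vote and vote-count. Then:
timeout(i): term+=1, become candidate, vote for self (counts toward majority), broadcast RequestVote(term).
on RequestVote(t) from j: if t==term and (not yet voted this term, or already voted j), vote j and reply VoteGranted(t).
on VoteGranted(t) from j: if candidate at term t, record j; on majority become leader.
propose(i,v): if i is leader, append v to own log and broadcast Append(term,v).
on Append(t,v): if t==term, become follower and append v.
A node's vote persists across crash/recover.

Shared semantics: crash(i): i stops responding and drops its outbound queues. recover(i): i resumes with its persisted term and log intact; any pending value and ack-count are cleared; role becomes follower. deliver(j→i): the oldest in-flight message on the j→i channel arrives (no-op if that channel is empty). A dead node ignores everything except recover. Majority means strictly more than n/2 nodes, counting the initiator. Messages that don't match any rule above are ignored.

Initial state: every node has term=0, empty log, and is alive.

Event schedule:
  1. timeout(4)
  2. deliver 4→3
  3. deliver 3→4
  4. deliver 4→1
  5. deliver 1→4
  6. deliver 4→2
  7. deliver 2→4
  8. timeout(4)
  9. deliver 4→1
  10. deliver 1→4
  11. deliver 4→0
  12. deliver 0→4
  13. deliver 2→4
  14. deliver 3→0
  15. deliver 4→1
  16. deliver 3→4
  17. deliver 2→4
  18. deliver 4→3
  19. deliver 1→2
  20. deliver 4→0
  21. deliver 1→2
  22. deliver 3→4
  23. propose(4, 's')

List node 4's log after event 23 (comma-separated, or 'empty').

s

[1] timeout(4) → N4(cand t1 [-])
[2] deliver 4→3 → N3(foll t1 [-])
[3] deliver 3→4 → ∅
[4] deliver 4→1 → N1(foll t1 [-])
[5] deliver 1→4 → N4(lead t1 [-])
[6] deliver 4→2 → N2(foll t1 [-])
[7] deliver 2→4 → ∅
[8] timeout(4) → N4(cand t2 [-])
[9] deliver 4→1 → N1(foll t2 [-])
[10] deliver 1→4 → ∅
[11] deliver 4→0 → N0(foll t1 [-])
[12] deliver 0→4 → ∅
[13] deliver 2→4 → ∅
[14] deliver 3→0 → ∅
[15] deliver 4→1 → ∅
[16] deliver 3→4 → ∅
[17] deliver 2→4 → ∅
[18] deliver 4→3 → N3(foll t2 [-])
[19] deliver 1→2 → ∅
[20] deliver 4→0 → N0(foll t2 [-])
[21] deliver 1→2 → ∅
[22] deliver 3→4 → N4(lead t2 [-])
[23] propose(4,'s') → N4(lead t2 [s])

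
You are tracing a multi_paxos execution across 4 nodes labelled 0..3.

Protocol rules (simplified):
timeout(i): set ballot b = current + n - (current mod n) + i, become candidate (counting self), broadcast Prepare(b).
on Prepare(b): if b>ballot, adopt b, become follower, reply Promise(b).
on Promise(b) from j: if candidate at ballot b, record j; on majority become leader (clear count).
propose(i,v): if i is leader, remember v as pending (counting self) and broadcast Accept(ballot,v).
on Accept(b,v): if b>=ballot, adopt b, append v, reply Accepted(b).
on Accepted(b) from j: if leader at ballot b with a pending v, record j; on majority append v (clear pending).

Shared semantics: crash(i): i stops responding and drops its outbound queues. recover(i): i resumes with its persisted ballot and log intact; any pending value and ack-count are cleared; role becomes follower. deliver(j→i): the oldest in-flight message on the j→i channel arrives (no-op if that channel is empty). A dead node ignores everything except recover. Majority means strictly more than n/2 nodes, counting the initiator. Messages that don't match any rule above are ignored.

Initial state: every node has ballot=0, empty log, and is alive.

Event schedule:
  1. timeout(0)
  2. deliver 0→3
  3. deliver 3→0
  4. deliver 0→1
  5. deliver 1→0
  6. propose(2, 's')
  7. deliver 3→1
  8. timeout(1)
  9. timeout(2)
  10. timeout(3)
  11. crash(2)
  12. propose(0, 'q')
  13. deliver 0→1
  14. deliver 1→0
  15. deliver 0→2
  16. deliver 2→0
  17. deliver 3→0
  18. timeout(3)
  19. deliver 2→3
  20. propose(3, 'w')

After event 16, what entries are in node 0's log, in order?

empty

e1 timeout(0): 0[cand,b=4,-]
e2 deliver 0→3: 3[foll,b=4,-]
e3 deliver 3→0: ·
e4 deliver 0→1: 1[foll,b=4,-]
e5 deliver 1→0: 0[lead,b=4,-]
e6 propose(2,'s'): ·
e7 deliver 3→1: ·
e8 timeout(1): 1[cand,b=9,-]
e9 timeout(2): 2[cand,b=6,-]
e10 timeout(3): 3[cand,b=11,-]
e11 crash(2): 2[✗cand,b=6,-]
e12 propose(0,'q'): ·
e13 deliver 0→1: ·
e14 deliver 1→0: 0[foll,b=9,-]
e15 deliver 0→2: ·
e16 deliver 2→0: ·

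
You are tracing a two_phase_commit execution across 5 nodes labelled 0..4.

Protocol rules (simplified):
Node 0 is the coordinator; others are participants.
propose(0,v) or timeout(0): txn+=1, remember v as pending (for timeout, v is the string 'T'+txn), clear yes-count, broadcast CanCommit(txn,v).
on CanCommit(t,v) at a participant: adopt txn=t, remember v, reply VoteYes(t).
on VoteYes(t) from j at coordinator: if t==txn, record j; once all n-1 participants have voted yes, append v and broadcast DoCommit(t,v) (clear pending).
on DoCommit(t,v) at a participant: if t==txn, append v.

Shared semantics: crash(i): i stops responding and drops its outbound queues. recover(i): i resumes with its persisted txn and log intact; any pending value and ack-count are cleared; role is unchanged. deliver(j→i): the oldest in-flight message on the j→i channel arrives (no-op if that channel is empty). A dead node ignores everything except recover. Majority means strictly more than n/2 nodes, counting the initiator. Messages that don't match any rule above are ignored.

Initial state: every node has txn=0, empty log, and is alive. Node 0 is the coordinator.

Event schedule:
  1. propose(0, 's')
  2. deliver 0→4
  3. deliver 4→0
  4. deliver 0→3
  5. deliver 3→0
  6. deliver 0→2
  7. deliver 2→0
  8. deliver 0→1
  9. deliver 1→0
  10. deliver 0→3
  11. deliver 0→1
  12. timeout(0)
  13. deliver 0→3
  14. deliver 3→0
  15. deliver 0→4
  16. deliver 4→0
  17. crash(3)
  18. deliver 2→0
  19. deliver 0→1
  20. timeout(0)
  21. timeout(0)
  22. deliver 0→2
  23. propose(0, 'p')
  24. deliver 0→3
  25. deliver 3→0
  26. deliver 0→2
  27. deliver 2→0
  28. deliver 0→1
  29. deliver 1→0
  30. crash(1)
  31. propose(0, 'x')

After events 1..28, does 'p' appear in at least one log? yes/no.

step 1 propose(0,'s'): 0={coor,t=1,log=-}
step 2 deliver 0→4: 4={part,t=1,log=-}
step 3 deliver 4→0: —
step 4 deliver 0→3: 3={part,t=1,log=-}
step 5 deliver 3→0: —
step 6 deliver 0→2: 2={part,t=1,log=-}
step 7 deliver 2→0: —
step 8 deliver 0→1: 1={part,t=1,log=-}
step 9 deliver 1→0: 0={coor,t=1,log=s}
step 10 deliver 0→3: 3={part,t=1,log=s}
step 11 deliver 0→1: 1={part,t=1,log=s}
step 12 timeout(0): 0={coor,t=2,log=s}
step 13 deliver 0→3: 3={part,t=2,log=s}
step 14 deliver 3→0: —
step 15 deliver 0→4: 4={part,t=1,log=s}
step 16 deliver 4→0: —
step 17 crash(3): 3={✗part,t=2,log=s}
step 18 deliver 2→0: —
step 19 deliver 0→1: 1={part,t=2,log=s}
step 20 timeout(0): 0={coor,t=3,log=s}
step 21 timeout(0): 0={coor,t=4,log=s}
step 22 deliver 0→2: 2={part,t=1,log=s}
step 23 propose(0,'p'): 0={coor,t=5,log=s}
step 24 deliver 0→3: —
step 25 deliver 3→0: —
step 26 deliver 0→2: 2={part,t=2,log=s}
step 27 deliver 2→0: —
step 28 deliver 0→1: 1={part,t=3,log=s}

no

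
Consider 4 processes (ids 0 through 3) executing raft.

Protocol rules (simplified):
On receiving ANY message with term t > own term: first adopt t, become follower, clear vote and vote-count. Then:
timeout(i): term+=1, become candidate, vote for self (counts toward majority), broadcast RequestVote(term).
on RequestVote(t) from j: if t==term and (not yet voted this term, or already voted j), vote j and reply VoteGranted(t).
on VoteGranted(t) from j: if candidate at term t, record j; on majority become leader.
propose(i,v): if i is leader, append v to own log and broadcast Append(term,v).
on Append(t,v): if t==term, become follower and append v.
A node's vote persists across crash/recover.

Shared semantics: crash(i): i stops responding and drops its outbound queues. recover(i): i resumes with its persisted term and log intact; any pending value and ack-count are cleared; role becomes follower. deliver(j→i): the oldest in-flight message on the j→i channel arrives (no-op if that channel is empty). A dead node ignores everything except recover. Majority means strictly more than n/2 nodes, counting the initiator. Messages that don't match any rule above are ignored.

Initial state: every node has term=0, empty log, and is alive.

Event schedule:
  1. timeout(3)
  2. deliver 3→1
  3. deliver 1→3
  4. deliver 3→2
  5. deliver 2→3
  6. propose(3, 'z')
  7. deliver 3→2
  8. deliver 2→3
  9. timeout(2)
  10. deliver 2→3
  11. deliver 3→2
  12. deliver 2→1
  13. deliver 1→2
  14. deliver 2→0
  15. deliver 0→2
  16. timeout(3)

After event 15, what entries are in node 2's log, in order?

step 1 timeout(3): 3={cand,t=1,log=-}
step 2 deliver 3→1: 1={foll,t=1,log=-}
step 3 deliver 1→3: —
step 4 deliver 3→2: 2={foll,t=1,log=-}
step 5 deliver 2→3: 3={lead,t=1,log=-}
step 6 propose(3,'z'): 3={lead,t=1,log=z}
step 7 deliver 3→2: 2={foll,t=1,log=z}
step 8 deliver 2→3: —
step 9 timeout(2): 2={cand,t=2,log=z}
step 10 deliver 2→3: 3={foll,t=2,log=z}
step 11 deliver 3→2: —
step 12 deliver 2→1: 1={foll,t=2,log=-}
step 13 deliver 1→2: 2={lead,t=2,log=z}
step 14 deliver 2→0: 0={foll,t=2,log=-}
step 15 deliver 0→2: —

z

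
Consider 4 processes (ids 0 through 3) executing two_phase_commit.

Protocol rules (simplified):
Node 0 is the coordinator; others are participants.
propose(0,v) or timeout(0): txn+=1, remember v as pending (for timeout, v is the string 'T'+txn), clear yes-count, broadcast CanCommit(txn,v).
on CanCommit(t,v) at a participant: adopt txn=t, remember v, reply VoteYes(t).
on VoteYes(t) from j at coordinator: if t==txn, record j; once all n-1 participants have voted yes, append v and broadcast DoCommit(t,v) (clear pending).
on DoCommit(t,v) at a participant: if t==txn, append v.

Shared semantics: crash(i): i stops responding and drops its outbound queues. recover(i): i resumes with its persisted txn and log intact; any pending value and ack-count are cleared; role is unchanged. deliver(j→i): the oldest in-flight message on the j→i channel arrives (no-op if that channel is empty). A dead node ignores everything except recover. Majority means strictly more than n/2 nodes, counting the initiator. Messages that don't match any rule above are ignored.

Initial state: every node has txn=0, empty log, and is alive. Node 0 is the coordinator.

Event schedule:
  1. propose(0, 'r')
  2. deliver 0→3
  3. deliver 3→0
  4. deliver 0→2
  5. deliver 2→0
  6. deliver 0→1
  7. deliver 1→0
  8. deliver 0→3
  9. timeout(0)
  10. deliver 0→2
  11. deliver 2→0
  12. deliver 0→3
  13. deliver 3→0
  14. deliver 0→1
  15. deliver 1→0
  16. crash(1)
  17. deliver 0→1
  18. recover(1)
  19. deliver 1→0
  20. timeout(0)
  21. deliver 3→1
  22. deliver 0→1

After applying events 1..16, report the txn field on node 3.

2

[1] propose(0,'r') → N0(coor t1 [-])
[2] deliver 0→3 → N3(part t1 [-])
[3] deliver 3→0 → ∅
[4] deliver 0→2 → N2(part t1 [-])
[5] deliver 2→0 → ∅
[6] deliver 0→1 → N1(part t1 [-])
[7] deliver 1→0 → N0(coor t1 [r])
[8] deliver 0→3 → N3(part t1 [r])
[9] timeout(0) → N0(coor t2 [r])
[10] deliver 0→2 → N2(part t1 [r])
[11] deliver 2→0 → ∅
[12] deliver 0→3 → N3(part t2 [r])
[13] deliver 3→0 → ∅
[14] deliver 0→1 → N1(part t1 [r])
[15] deliver 1→0 → ∅
[16] crash(1) → N1(✗part t1 [r])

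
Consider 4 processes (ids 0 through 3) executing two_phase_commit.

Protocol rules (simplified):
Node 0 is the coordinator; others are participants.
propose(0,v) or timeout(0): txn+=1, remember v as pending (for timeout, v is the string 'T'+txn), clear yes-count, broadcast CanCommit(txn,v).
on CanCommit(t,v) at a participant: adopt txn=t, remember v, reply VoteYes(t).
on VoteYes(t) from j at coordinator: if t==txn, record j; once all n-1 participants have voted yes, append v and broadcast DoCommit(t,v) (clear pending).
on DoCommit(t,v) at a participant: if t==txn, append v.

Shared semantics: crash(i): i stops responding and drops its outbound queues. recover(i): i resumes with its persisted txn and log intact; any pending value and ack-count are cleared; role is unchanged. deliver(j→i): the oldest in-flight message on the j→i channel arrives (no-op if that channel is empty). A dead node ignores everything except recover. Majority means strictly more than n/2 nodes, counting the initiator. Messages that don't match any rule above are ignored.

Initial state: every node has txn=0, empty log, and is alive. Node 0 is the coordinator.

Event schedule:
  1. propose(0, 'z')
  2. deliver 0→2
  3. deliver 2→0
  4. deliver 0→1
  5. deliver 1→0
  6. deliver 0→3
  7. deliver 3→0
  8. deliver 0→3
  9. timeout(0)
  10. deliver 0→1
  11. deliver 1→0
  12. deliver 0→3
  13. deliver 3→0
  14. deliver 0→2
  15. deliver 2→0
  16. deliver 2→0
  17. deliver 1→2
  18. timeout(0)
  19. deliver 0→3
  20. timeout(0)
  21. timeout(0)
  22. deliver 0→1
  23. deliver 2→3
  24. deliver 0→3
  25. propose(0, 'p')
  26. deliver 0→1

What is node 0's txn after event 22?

e1 propose(0,'z'): 0[coor,t=1,-]
e2 deliver 0→2: 2[part,t=1,-]
e3 deliver 2→0: ·
e4 deliver 0→1: 1[part,t=1,-]
e5 deliver 1→0: ·
e6 deliver 0→3: 3[part,t=1,-]
e7 deliver 3→0: 0[coor,t=1,z]
e8 deliver 0→3: 3[part,t=1,z]
e9 timeout(0): 0[coor,t=2,z]
e10 deliver 0→1: 1[part,t=1,z]
e11 deliver 1→0: ·
e12 deliver 0→3: 3[part,t=2,z]
e13 deliver 3→0: ·
e14 deliver 0→2: 2[part,t=1,z]
e15 deliver 2→0: ·
e16 deliver 2→0: ·
e17 deliver 1→2: ·
e18 timeout(0): 0[coor,t=3,z]
e19 deliver 0→3: 3[part,t=3,z]
e20 timeout(0): 0[coor,t=4,z]
e21 timeout(0): 0[coor,t=5,z]
e22 deliver 0→1: 1[part,t=2,z]

5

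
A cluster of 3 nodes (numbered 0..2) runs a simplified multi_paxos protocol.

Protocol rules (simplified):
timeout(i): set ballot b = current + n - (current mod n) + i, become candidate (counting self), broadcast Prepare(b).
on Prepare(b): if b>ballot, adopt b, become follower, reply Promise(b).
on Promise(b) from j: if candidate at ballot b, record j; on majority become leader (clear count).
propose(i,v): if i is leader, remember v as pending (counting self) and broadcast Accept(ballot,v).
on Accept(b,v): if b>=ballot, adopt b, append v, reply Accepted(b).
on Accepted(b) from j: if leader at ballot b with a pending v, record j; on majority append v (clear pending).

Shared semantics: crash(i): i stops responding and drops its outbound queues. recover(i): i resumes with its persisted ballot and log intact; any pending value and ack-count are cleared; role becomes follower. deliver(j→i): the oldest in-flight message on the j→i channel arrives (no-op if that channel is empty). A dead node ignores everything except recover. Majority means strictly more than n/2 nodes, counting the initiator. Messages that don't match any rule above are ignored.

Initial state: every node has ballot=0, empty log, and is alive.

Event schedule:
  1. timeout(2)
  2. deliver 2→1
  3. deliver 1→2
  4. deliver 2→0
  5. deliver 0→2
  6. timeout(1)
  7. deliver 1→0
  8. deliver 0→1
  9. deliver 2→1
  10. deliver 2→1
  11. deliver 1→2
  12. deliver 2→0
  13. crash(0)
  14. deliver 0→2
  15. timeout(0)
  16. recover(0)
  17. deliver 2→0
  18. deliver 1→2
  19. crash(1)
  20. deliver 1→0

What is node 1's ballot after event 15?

7

1. timeout(2):  <2:cand b5 ->
2. deliver 2→1:  <1:foll b5 ->
3. deliver 1→2:  <2:lead b5 ->
4. deliver 2→0:  <0:foll b5 ->
5. deliver 0→2:  nop
6. timeout(1):  <1:cand b7 ->
7. deliver 1→0:  <0:foll b7 ->
8. deliver 0→1:  <1:lead b7 ->
9. deliver 2→1:  nop
10. deliver 2→1:  nop
11. deliver 1→2:  <2:foll b7 ->
12. deliver 2→0:  nop
13. crash(0):  <0:✗foll b7 ->
14. deliver 0→2:  nop
15. timeout(0):  nop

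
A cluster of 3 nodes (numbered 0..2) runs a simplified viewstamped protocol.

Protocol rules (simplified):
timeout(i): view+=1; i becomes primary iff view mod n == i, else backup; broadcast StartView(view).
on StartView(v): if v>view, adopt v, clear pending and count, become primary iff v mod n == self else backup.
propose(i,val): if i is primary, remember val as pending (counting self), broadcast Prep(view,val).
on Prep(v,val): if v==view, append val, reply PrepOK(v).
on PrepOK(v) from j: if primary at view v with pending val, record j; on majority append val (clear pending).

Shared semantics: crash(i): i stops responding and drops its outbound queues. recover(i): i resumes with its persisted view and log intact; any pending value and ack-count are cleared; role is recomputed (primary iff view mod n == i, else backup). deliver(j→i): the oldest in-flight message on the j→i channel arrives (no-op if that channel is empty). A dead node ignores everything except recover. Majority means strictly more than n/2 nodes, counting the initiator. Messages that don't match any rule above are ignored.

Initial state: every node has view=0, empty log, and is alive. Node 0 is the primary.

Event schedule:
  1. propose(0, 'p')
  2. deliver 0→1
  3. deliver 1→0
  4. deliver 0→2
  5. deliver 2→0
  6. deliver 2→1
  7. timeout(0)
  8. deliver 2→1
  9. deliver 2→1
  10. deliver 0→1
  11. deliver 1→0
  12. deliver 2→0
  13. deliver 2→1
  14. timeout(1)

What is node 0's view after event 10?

step 1 propose(0,'p'): —
step 2 deliver 0→1: 1={back,v=0,log=p}
step 3 deliver 1→0: 0={prim,v=0,log=p}
step 4 deliver 0→2: 2={back,v=0,log=p}
step 5 deliver 2→0: —
step 6 deliver 2→1: —
step 7 timeout(0): 0={back,v=1,log=p}
step 8 deliver 2→1: —
step 9 deliver 2→1: —
step 10 deliver 0→1: 1={prim,v=1,log=p}

1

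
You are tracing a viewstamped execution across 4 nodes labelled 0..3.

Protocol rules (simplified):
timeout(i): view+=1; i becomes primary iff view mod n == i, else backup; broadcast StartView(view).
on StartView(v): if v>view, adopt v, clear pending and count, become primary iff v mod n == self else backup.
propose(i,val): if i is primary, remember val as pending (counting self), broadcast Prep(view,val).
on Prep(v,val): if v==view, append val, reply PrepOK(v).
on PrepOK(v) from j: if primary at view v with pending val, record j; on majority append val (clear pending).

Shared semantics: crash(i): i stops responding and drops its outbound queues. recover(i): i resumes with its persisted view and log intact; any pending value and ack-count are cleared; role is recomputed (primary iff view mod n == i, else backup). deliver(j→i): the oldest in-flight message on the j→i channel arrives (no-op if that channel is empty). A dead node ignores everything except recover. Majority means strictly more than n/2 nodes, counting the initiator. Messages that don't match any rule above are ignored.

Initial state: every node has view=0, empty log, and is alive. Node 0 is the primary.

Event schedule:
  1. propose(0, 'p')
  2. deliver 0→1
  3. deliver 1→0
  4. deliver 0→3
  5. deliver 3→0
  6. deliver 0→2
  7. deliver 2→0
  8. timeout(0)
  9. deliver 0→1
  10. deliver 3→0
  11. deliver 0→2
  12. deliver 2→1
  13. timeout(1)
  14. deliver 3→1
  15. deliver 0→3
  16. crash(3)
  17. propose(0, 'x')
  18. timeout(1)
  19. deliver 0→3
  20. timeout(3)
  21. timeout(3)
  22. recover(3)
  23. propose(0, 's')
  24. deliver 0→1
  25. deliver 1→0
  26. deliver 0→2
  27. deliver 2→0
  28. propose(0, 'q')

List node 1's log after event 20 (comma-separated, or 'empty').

step 1 propose(0,'p'): —
step 2 deliver 0→1: 1={back,v=0,log=p}
step 3 deliver 1→0: —
step 4 deliver 0→3: 3={back,v=0,log=p}
step 5 deliver 3→0: 0={prim,v=0,log=p}
step 6 deliver 0→2: 2={back,v=0,log=p}
step 7 deliver 2→0: —
step 8 timeout(0): 0={back,v=1,log=p}
step 9 deliver 0→1: 1={prim,v=1,log=p}
step 10 deliver 3→0: —
step 11 deliver 0→2: 2={back,v=1,log=p}
step 12 deliver 2→1: —
step 13 timeout(1): 1={back,v=2,log=p}
step 14 deliver 3→1: —
step 15 deliver 0→3: 3={back,v=1,log=p}
step 16 crash(3): 3={✗back,v=1,log=p}
step 17 propose(0,'x'): —
step 18 timeout(1): 1={back,v=3,log=p}
step 19 deliver 0→3: —
step 20 timeout(3): —

p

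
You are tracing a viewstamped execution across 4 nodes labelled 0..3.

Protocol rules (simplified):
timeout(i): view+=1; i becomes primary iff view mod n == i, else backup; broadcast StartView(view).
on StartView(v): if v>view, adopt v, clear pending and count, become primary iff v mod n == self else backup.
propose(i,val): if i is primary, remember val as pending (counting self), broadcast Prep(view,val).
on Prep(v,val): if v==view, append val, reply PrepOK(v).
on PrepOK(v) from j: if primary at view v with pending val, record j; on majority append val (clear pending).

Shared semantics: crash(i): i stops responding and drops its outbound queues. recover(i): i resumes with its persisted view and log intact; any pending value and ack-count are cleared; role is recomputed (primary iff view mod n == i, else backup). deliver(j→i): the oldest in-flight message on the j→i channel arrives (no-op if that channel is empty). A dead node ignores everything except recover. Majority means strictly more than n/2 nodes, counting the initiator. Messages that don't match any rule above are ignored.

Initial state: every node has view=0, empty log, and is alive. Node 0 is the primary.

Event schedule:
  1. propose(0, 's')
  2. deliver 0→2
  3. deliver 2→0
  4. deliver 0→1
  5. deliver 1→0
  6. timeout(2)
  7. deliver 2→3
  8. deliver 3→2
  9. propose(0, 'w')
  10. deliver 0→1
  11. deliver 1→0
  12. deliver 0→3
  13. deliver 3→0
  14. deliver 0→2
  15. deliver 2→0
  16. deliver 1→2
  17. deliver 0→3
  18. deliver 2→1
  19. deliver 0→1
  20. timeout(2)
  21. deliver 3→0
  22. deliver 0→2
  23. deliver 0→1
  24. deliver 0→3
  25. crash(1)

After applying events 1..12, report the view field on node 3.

1

1. propose(0,'s'):  nop
2. deliver 0→2:  <2:back v0 s>
3. deliver 2→0:  nop
4. deliver 0→1:  <1:back v0 s>
5. deliver 1→0:  <0:prim v0 s>
6. timeout(2):  <2:back v1 s>
7. deliver 2→3:  <3:back v1 ->
8. deliver 3→2:  nop
9. propose(0,'w'):  nop
10. deliver 0→1:  <1:back v0 s,w>
11. deliver 1→0:  nop
12. deliver 0→3:  nop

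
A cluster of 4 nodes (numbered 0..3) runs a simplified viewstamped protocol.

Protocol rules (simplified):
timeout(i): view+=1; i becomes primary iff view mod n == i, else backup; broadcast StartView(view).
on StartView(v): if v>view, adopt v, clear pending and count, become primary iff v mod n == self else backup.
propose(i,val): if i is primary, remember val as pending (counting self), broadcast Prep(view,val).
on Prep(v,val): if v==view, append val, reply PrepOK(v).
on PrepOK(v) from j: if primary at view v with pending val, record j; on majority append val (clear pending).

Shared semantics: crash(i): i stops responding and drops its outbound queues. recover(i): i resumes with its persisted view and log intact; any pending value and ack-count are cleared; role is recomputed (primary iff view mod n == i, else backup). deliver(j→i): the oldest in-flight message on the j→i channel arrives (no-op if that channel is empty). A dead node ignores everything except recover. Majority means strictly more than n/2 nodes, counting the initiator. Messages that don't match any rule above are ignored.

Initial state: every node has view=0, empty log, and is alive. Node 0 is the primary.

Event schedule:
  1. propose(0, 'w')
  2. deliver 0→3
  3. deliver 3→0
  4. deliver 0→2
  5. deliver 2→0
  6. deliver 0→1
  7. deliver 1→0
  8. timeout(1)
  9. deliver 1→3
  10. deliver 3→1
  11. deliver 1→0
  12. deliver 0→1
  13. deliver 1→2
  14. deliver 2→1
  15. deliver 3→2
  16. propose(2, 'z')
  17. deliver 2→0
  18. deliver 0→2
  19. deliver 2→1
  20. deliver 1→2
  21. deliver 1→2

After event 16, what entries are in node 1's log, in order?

e1 propose(0,'w'): ·
e2 deliver 0→3: 3[back,v=0,w]
e3 deliver 3→0: ·
e4 deliver 0→2: 2[back,v=0,w]
e5 deliver 2→0: 0[prim,v=0,w]
e6 deliver 0→1: 1[back,v=0,w]
e7 deliver 1→0: ·
e8 timeout(1): 1[prim,v=1,w]
e9 deliver 1→3: 3[back,v=1,w]
e10 deliver 3→1: ·
e11 deliver 1→0: 0[back,v=1,w]
e12 deliver 0→1: ·
e13 deliver 1→2: 2[back,v=1,w]
e14 deliver 2→1: ·
e15 deliver 3→2: ·
e16 propose(2,'z'): ·

w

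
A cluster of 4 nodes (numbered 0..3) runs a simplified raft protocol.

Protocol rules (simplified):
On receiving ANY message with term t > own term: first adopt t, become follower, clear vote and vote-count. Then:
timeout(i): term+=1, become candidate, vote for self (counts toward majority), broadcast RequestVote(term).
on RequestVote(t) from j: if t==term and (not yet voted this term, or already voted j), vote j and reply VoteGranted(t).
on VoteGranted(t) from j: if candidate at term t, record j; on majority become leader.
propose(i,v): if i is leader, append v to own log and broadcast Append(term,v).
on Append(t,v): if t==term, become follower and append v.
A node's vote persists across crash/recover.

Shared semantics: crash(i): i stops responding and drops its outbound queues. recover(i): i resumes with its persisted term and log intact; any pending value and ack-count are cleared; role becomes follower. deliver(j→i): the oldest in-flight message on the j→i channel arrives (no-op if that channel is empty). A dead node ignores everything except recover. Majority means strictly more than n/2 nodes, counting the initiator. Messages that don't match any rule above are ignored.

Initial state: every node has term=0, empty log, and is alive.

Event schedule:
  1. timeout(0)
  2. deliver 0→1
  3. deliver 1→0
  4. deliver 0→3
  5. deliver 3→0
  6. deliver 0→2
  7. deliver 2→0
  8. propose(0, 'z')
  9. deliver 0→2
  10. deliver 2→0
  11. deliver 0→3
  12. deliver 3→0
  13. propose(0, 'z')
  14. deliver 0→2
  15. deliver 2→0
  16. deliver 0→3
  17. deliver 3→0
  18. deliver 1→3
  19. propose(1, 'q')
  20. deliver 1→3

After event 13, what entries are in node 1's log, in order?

empty

step 1 timeout(0): 0={cand,t=1,log=-}
step 2 deliver 0→1: 1={foll,t=1,log=-}
step 3 deliver 1→0: —
step 4 deliver 0→3: 3={foll,t=1,log=-}
step 5 deliver 3→0: 0={lead,t=1,log=-}
step 6 deliver 0→2: 2={foll,t=1,log=-}
step 7 deliver 2→0: —
step 8 propose(0,'z'): 0={lead,t=1,log=z}
step 9 deliver 0→2: 2={foll,t=1,log=z}
step 10 deliver 2→0: —
step 11 deliver 0→3: 3={foll,t=1,log=z}
step 12 deliver 3→0: —
step 13 propose(0,'z'): 0={lead,t=1,log=z,z}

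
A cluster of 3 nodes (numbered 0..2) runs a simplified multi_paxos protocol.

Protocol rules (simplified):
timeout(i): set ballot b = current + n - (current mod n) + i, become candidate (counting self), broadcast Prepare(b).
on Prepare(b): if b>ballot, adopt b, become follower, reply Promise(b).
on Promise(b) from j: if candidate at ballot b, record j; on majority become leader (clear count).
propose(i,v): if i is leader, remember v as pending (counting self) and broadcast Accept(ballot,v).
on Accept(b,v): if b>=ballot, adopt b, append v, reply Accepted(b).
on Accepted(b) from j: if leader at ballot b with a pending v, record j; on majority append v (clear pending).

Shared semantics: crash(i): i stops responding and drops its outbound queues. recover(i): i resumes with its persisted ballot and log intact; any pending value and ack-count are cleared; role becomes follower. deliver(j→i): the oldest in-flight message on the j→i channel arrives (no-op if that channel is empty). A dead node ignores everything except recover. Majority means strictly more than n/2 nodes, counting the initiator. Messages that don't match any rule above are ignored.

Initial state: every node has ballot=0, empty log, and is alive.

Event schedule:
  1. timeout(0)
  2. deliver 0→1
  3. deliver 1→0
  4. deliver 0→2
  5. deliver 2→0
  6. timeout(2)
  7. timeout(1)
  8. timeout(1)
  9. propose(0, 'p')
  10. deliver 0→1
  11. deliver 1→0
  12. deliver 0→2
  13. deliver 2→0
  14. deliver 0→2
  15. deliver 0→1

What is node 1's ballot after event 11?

1. timeout(0):  <0:cand b3 ->
2. deliver 0→1:  <1:foll b3 ->
3. deliver 1→0:  <0:lead b3 ->
4. deliver 0→2:  <2:foll b3 ->
5. deliver 2→0:  nop
6. timeout(2):  <2:cand b8 ->
7. timeout(1):  <1:cand b7 ->
8. timeout(1):  <1:cand b10 ->
9. propose(0,'p'):  nop
10. deliver 0→1:  nop
11. deliver 1→0:  <0:foll b7 ->

10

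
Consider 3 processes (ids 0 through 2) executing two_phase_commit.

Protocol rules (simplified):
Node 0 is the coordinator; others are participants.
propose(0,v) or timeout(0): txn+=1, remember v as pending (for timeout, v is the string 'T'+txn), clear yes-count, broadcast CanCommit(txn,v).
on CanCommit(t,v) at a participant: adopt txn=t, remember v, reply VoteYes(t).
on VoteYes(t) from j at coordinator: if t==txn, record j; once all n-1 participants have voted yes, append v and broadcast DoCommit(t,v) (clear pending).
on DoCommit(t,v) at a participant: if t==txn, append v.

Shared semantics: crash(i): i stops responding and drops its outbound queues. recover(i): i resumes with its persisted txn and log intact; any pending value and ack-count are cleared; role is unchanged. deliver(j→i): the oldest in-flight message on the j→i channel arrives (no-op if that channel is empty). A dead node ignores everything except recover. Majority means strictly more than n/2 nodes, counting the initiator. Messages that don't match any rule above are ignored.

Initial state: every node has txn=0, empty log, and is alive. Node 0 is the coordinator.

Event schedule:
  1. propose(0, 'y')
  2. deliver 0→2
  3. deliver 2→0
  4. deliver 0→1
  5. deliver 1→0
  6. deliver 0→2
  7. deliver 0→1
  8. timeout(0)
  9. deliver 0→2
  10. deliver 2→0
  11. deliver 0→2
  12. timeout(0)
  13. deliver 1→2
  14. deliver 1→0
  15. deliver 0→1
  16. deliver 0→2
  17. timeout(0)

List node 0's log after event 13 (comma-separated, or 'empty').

y

after 1 — propose(0,'y'): n0:coor/t1/[-]
after 2 — deliver 0→2: n2:part/t1/[-]
after 3 — deliver 2→0: ·
after 4 — deliver 0→1: n1:part/t1/[-]
after 5 — deliver 1→0: n0:coor/t1/[y]
after 6 — deliver 0→2: n2:part/t1/[y]
after 7 — deliver 0→1: n1:part/t1/[y]
after 8 — timeout(0): n0:coor/t2/[y]
after 9 — deliver 0→2: n2:part/t2/[y]
after 10 — deliver 2→0: ·
after 11 — deliver 0→2: ·
after 12 — timeout(0): n0:coor/t3/[y]
after 13 — deliver 1→2: ·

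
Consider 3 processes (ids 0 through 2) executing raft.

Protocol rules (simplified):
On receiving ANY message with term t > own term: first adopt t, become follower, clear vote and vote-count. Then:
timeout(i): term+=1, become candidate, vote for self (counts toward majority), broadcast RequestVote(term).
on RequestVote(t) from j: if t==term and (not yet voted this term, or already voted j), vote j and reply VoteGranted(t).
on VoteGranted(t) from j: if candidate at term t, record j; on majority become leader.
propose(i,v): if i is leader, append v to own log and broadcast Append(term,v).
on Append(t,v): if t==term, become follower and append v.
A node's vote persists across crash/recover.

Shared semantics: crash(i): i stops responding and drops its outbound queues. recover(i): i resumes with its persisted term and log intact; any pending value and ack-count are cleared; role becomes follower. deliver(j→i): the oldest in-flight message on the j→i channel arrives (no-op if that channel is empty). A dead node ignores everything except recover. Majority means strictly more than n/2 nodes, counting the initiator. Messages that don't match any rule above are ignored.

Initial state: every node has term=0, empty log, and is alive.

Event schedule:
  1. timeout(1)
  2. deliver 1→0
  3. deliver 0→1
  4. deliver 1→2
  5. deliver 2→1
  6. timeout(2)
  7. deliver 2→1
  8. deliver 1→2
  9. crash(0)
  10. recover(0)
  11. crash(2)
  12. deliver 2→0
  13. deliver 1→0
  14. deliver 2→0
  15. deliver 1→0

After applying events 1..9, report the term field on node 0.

[1] timeout(1) → N1(cand t1 [-])
[2] deliver 1→0 → N0(foll t1 [-])
[3] deliver 0→1 → N1(lead t1 [-])
[4] deliver 1→2 → N2(foll t1 [-])
[5] deliver 2→1 → ∅
[6] timeout(2) → N2(cand t2 [-])
[7] deliver 2→1 → N1(foll t2 [-])
[8] deliver 1→2 → N2(lead t2 [-])
[9] crash(0) → N0(✗foll t1 [-])

1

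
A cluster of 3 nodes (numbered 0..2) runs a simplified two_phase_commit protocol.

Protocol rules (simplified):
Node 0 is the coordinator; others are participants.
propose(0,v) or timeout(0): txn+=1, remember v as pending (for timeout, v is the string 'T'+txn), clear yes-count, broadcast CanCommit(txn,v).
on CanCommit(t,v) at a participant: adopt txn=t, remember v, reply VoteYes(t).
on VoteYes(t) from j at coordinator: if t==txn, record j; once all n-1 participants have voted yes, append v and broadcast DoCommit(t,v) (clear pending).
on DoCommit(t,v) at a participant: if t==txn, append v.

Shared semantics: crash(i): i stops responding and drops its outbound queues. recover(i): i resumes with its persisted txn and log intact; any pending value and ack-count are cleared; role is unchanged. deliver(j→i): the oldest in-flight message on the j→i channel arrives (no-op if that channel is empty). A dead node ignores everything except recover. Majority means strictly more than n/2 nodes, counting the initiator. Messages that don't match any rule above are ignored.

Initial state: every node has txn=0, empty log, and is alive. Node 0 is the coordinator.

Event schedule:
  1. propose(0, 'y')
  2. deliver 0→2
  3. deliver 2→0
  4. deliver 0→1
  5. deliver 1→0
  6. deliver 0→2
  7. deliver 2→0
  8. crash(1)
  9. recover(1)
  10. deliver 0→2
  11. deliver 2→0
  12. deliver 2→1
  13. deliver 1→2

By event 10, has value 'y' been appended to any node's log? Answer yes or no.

yes

step 1 propose(0,'y'): 0={coor,t=1,log=-}
step 2 deliver 0→2: 2={part,t=1,log=-}
step 3 deliver 2→0: —
step 4 deliver 0→1: 1={part,t=1,log=-}
step 5 deliver 1→0: 0={coor,t=1,log=y}
step 6 deliver 0→2: 2={part,t=1,log=y}
step 7 deliver 2→0: —
step 8 crash(1): 1={✗part,t=1,log=-}
step 9 recover(1): 1={part,t=1,log=-}
step 10 deliver 0→2: —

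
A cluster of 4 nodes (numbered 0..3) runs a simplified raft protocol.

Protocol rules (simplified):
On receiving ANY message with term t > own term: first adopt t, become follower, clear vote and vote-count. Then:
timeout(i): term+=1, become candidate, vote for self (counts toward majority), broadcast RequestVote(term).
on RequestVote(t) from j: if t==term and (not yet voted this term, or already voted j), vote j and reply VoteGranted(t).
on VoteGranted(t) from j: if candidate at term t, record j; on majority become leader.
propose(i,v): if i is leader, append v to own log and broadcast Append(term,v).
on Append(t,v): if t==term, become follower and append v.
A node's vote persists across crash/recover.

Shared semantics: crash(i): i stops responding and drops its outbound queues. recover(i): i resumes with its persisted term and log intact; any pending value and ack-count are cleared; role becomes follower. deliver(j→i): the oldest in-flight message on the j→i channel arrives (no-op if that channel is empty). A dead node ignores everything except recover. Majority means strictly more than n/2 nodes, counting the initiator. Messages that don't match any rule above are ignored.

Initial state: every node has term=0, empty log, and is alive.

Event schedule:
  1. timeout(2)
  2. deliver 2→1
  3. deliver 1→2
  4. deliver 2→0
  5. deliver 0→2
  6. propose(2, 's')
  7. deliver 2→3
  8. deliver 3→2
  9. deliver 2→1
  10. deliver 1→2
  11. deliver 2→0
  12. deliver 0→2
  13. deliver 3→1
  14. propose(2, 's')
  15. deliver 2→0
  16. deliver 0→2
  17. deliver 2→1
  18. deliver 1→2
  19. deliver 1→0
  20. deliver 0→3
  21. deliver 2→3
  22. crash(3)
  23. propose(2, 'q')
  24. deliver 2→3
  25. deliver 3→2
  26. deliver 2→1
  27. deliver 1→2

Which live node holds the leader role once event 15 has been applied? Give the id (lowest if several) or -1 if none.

2

after 1 — timeout(2): n2:cand/t1/[-]
after 2 — deliver 2→1: n1:foll/t1/[-]
after 3 — deliver 1→2: ·
after 4 — deliver 2→0: n0:foll/t1/[-]
after 5 — deliver 0→2: n2:lead/t1/[-]
after 6 — propose(2,'s'): n2:lead/t1/[s]
after 7 — deliver 2→3: n3:foll/t1/[-]
after 8 — deliver 3→2: ·
after 9 — deliver 2→1: n1:foll/t1/[s]
after 10 — deliver 1→2: ·
after 11 — deliver 2→0: n0:foll/t1/[s]
after 12 — deliver 0→2: ·
after 13 — deliver 3→1: ·
after 14 — propose(2,'s'): n2:lead/t1/[s,s]
after 15 — deliver 2→0: n0:foll/t1/[s,s]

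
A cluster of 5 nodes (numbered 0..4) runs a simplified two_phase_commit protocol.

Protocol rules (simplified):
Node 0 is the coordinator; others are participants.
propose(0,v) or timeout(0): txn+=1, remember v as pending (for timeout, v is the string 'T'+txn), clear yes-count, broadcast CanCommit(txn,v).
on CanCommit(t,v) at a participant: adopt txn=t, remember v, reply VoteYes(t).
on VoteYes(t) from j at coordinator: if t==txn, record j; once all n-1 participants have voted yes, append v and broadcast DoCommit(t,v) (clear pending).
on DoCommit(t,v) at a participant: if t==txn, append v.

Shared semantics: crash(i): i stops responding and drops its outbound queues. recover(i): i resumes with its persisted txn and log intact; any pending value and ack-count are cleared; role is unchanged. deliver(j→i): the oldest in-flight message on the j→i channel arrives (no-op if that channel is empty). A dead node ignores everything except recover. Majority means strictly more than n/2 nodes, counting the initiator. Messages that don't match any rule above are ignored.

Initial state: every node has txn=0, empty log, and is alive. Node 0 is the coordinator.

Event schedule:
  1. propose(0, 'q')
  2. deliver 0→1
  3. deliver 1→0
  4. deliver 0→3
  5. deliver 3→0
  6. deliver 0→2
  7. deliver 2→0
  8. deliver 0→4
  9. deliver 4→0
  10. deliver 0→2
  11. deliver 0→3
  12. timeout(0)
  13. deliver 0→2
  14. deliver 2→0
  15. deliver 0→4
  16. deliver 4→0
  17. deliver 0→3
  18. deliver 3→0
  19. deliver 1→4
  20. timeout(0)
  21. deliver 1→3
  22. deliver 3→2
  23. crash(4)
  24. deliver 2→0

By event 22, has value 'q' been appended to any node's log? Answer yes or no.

step 1 propose(0,'q'): 0={coor,t=1,log=-}
step 2 deliver 0→1: 1={part,t=1,log=-}
step 3 deliver 1→0: —
step 4 deliver 0→3: 3={part,t=1,log=-}
step 5 deliver 3→0: —
step 6 deliver 0→2: 2={part,t=1,log=-}
step 7 deliver 2→0: —
step 8 deliver 0→4: 4={part,t=1,log=-}
step 9 deliver 4→0: 0={coor,t=1,log=q}
step 10 deliver 0→2: 2={part,t=1,log=q}
step 11 deliver 0→3: 3={part,t=1,log=q}
step 12 timeout(0): 0={coor,t=2,log=q}
step 13 deliver 0→2: 2={part,t=2,log=q}
step 14 deliver 2→0: —
step 15 deliver 0→4: 4={part,t=1,log=q}
step 16 deliver 4→0: —
step 17 deliver 0→3: 3={part,t=2,log=q}
step 18 deliver 3→0: —
step 19 deliver 1→4: —
step 20 timeout(0): 0={coor,t=3,log=q}
step 21 deliver 1→3: —
step 22 deliver 3→2: —

yes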